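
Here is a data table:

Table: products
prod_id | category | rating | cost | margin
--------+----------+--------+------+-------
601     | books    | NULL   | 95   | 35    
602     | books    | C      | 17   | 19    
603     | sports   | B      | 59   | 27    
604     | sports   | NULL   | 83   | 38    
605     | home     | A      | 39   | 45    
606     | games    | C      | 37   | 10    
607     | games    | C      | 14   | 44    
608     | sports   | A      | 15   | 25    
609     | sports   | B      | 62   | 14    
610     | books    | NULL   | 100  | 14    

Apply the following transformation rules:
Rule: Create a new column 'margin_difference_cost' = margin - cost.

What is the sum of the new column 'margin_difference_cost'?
-250

Step 1: For each record, compute margin - cost
Example calculations:
  35 - 95 = -60
  19 - 17 = 2
  27 - 59 = -32
  ...
Step 2: Sum all derived values
Step 3: Total = -250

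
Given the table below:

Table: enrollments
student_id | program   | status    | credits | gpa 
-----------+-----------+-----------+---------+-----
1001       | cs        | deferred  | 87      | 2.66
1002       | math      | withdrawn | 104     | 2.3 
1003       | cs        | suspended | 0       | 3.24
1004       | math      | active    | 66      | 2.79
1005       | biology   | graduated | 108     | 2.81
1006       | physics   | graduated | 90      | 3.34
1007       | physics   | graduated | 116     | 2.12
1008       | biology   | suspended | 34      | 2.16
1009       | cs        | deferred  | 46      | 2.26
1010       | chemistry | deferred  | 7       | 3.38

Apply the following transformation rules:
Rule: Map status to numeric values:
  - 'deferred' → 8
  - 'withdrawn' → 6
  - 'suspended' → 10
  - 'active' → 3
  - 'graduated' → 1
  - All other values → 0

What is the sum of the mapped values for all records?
56

Step 1: Apply mapping to each record
Step 2: Count by status:
  'deferred': 3 records × 8 = 24
  'withdrawn': 1 records × 6 = 6
  'suspended': 2 records × 10 = 20
  'active': 1 records × 3 = 3
  'graduated': 3 records × 1 = 3
Step 3: Sum all mapped values = 56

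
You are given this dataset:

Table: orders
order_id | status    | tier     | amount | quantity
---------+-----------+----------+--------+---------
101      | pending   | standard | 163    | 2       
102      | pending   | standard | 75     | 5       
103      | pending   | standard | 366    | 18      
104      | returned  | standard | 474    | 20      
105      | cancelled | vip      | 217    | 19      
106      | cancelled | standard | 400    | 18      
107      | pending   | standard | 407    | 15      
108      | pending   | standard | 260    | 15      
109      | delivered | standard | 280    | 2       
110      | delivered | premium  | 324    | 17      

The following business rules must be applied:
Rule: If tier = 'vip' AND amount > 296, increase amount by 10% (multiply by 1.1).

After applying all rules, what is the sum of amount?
2966

Step 1: Find records where tier = 'vip' AND amount > 296
Step 2: 0 records match, summing to 0
Step 3: After multiplier: 0 × 1.1 = 0.0
Step 4: Unaffected records sum: 2966
Step 5: Final sum = 0.0 + 2966 = 2966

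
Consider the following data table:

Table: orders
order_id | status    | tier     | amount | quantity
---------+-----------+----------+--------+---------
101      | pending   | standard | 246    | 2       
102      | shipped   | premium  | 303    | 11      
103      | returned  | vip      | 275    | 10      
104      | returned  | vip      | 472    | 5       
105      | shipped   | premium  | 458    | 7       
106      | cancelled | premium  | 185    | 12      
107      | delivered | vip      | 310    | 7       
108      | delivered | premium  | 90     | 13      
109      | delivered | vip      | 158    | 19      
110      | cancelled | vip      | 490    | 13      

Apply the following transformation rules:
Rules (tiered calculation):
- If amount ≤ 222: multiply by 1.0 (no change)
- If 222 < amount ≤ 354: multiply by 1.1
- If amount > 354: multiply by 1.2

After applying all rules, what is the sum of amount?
3384.4

Step 1: Tier 1 (amount ≤ 222): 3 records, sum = 433 × 1.0 = 433.0
Step 2: Tier 2 (222 < amount ≤ 354): 4 records, sum = 1134 × 1.1 = 1247.4
Step 3: Tier 3 (amount > 354): 3 records, sum = 1420 × 1.2 = 1704.0
Step 4: Final sum = 433.0 + 1247.4 + 1704.0 = 3384.4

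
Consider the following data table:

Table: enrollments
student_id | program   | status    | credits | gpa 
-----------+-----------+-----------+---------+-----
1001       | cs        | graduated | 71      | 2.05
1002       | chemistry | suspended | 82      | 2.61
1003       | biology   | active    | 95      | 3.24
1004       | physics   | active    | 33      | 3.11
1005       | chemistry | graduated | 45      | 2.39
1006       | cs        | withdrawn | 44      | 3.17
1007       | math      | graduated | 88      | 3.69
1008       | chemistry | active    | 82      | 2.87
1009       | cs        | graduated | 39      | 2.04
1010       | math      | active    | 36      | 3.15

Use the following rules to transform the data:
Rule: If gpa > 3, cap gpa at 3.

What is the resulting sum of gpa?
26.96

Step 1: 5 records have gpa > 3
Step 2: These records originally summed to 16.36
Step 3: After capping: 5 × 3 = 15
Step 4: Unaffected records sum: 11.96
Step 5: Final sum = 15 + 11.96 = 26.96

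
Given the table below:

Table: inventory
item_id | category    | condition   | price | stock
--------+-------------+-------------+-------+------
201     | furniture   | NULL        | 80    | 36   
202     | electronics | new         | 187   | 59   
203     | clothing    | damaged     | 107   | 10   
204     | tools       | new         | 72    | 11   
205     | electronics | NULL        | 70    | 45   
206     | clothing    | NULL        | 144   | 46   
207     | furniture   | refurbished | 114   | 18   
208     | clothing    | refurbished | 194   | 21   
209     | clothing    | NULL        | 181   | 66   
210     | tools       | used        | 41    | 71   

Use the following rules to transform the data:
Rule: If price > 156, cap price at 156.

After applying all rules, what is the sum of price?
1096

Step 1: 3 records have price > 156
Step 2: These records originally summed to 562
Step 3: After capping: 3 × 156 = 468
Step 4: Unaffected records sum: 628
Step 5: Final sum = 468 + 628 = 1096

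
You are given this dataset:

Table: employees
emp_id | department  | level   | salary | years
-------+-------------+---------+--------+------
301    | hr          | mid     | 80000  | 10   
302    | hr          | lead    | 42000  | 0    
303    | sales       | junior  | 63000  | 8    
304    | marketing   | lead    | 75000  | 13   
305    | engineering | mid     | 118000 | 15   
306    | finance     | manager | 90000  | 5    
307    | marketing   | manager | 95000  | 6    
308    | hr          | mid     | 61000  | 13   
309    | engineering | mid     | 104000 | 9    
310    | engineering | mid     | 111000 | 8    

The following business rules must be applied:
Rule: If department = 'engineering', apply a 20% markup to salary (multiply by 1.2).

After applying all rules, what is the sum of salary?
905600.0

Step 1: Records with department = 'engineering' have total salary = 333000
Step 2: Apply multiplier: 333000 × 1.2 = 399600.0
Step 3: Other records total: 506000
Step 4: Final sum = 399600.0 + 506000 = 905600.0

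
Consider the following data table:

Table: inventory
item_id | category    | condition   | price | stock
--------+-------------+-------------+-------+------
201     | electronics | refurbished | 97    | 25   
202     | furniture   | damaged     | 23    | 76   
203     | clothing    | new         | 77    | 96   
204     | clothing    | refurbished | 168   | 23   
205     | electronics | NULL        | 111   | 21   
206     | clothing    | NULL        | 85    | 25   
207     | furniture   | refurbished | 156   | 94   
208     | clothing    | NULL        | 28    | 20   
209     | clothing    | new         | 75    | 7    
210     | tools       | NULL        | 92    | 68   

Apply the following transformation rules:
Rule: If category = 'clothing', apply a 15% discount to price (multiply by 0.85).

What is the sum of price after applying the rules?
847.05

Step 1: Records with category = 'clothing' have total price = 433
Step 2: Apply multiplier: 433 × 0.85 = 368.05
Step 3: Other records total: 479
Step 4: Final sum = 368.05 + 479 = 847.05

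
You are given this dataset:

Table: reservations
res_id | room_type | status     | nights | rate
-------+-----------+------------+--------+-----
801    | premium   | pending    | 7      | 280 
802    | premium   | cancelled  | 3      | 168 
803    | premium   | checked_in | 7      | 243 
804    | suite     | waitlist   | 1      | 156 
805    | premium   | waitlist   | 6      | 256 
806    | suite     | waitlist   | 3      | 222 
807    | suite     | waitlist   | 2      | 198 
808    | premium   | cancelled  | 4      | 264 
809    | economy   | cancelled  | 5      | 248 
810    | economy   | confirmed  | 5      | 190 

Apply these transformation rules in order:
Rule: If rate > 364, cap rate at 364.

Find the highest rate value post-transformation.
280

Step 1: Original maximum rate = 280
Step 2: Check cap of 364 against maximum
Step 3: No records exceed the cap (max 280 <= cap 364), so no capping applies
Step 4: Maximum after transformation = 280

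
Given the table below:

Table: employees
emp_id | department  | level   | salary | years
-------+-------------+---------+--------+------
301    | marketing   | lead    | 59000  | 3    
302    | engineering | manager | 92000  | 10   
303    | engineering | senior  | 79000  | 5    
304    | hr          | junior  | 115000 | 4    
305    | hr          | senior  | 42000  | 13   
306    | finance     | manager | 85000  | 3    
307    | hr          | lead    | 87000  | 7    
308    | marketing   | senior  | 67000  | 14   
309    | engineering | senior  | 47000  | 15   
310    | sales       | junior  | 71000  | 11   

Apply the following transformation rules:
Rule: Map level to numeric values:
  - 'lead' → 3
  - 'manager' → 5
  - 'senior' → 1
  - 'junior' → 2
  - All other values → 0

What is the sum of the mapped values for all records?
24

Step 1: Apply mapping to each record
Step 2: Count by status:
  'lead': 2 records × 3 = 6
  'manager': 2 records × 5 = 10
  'senior': 4 records × 1 = 4
  'junior': 2 records × 2 = 4
Step 3: Sum all mapped values = 24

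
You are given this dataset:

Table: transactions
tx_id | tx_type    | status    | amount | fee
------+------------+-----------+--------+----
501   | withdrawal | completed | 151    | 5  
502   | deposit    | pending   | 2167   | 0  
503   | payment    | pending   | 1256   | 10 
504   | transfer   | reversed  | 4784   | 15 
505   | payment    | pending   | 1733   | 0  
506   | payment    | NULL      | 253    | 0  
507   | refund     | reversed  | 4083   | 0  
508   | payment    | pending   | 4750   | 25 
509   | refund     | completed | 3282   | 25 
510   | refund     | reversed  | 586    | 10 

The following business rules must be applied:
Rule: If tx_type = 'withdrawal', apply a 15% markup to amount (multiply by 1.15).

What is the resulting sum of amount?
23067.65

Step 1: Records with tx_type = 'withdrawal' have total amount = 151
Step 2: Apply multiplier: 151 × 1.15 = 173.65
Step 3: Other records total: 22894
Step 4: Final sum = 173.65 + 22894 = 23067.65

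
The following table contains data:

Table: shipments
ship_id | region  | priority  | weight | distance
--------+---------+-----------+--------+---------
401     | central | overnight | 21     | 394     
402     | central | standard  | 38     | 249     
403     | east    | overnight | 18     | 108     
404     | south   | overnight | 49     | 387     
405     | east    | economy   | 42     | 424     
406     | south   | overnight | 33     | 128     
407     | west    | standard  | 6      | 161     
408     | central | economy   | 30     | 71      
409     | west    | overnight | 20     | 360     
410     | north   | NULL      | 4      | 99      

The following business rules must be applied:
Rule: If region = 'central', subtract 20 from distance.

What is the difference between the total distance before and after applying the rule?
60

Step 1: Original sum of distance = 2381
Step 2: 3 records have region = 'central'
Step 3: Each affected record changes by -20
Step 4: Total change = 3 × -20 = -60
Step 5: New sum = 2381 + -60 = 2321
Step 6: Difference = |2321 - 2381| = 60
        (Sum decreased by 60)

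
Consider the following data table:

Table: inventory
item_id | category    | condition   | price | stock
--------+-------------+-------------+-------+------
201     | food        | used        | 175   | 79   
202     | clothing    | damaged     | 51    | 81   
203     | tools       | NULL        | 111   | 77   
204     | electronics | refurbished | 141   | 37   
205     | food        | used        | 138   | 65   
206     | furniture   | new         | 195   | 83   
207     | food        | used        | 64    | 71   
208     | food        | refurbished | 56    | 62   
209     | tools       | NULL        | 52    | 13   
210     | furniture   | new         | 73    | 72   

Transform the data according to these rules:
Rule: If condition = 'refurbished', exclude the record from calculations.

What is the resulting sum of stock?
541

Step 1: Identify records where condition = 'refurbished'
Step 2: The excluded records sum to 99
Step 3: Original total stock = 640
Step 4: Remaining total = 640 - 99 = 541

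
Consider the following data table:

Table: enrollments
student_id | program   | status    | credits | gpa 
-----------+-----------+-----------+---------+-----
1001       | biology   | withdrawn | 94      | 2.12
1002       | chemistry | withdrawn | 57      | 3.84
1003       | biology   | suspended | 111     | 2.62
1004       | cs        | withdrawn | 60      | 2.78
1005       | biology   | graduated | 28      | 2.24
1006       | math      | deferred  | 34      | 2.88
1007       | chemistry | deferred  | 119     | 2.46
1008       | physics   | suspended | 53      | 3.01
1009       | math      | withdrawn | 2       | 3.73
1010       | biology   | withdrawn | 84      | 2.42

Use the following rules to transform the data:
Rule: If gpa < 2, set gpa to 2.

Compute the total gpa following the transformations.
28.1

Step 1: 0 records have gpa < 2
Step 2: These records originally summed to 0
Step 3: After setting to minimum: 0 × 2 = 0
Step 4: Unaffected records sum: 28.1
Step 5: Final sum = 0 + 28.1 = 28.1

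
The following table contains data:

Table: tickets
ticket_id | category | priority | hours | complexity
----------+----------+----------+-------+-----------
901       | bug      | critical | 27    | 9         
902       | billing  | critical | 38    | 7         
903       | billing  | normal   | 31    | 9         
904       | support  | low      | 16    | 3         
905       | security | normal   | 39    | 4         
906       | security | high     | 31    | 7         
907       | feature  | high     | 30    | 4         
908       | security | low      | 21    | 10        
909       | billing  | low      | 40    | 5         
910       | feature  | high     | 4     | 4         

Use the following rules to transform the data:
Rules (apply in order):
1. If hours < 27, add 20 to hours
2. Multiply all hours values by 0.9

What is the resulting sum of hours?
303.3

Step 1: Apply Rule 1 - Add 20 to records with hours < 27
  - 3 records affected: 41 + (3 × 20) = 101
  - Unaffected records: 236
  - Sum after Rule 1: 337
Step 2: Apply Rule 2 - Multiply all by 0.9
  - 337 × 0.9 = 303.3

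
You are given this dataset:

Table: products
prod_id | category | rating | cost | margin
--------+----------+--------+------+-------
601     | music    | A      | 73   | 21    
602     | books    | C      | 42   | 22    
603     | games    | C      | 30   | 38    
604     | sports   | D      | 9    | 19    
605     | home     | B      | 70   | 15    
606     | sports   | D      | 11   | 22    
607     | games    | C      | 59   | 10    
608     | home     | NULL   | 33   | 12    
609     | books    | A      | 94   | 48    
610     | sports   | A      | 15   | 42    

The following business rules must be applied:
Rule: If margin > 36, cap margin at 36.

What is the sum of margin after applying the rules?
229

Step 1: 3 records have margin > 36
Step 2: These records originally summed to 128
Step 3: After capping: 3 × 36 = 108
Step 4: Unaffected records sum: 121
Step 5: Final sum = 108 + 121 = 229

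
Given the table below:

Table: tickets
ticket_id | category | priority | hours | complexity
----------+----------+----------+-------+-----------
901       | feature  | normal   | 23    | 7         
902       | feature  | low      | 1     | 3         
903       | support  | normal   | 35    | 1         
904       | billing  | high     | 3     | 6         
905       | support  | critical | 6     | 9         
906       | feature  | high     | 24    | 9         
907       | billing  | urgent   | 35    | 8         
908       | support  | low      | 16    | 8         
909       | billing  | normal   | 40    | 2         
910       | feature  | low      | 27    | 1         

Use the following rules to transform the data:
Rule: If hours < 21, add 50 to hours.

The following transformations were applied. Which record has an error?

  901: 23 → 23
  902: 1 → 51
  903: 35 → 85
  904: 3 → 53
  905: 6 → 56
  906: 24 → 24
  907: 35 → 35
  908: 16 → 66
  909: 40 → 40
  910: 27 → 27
Record 903 has an error. The correct transformed value should be 35, not 85.

Step 1: Check each record against the rule
Step 2: Record 903 has hours = 35
Step 3: Since 35 >= 21, the bonus should not have been applied
Step 4: Correct value = 35, but claimed value = 85
Conclusion: Record 903 has the error.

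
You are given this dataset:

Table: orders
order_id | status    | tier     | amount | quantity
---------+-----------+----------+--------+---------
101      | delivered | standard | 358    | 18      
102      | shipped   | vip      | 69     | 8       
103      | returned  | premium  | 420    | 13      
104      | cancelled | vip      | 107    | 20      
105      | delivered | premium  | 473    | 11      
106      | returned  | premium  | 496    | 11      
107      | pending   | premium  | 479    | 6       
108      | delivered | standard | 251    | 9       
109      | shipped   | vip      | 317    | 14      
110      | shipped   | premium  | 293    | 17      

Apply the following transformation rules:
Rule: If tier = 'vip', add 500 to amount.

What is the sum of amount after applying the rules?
4763

Step 1: Count records where tier = 'vip': 3
Step 2: Total bonus added: 3 × 500 = 1500
Step 3: Original sum of amount: 3263
Step 4: Final sum = 3263 + 1500 = 4763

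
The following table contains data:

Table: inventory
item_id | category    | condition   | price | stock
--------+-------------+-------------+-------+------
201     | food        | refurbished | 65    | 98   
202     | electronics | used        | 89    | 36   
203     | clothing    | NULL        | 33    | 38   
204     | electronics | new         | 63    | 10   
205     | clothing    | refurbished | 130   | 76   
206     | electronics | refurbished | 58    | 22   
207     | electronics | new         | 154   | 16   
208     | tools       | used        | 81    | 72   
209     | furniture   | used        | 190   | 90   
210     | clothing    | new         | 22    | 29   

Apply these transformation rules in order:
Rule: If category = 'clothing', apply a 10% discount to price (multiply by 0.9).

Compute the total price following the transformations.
866.5

Step 1: Records with category = 'clothing' have total price = 185
Step 2: Apply multiplier: 185 × 0.9 = 166.5
Step 3: Other records total: 700
Step 4: Final sum = 166.5 + 700 = 866.5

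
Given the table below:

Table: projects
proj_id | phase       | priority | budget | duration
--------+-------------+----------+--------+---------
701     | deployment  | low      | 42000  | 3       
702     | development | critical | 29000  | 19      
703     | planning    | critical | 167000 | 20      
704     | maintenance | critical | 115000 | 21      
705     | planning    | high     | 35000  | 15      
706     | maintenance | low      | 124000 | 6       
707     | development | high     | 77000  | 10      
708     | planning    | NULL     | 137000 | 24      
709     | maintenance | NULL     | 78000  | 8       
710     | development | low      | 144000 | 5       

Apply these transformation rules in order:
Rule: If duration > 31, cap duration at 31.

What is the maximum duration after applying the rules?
24

Step 1: Original maximum duration = 24
Step 2: Check cap of 31 against maximum
Step 3: No records exceed the cap (max 24 <= cap 31), so no capping applies
Step 4: Maximum after transformation = 24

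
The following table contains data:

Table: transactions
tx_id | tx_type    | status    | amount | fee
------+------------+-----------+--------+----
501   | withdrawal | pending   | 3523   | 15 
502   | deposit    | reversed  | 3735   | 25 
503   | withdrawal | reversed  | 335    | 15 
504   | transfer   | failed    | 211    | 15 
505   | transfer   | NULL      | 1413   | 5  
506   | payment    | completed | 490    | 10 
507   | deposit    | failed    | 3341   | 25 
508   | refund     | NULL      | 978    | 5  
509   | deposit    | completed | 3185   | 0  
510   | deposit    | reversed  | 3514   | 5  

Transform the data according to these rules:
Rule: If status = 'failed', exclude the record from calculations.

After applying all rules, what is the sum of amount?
17173

Step 1: Identify records where status = 'failed'
Step 2: The excluded records sum to 3552
Step 3: Original total amount = 20725
Step 4: Remaining total = 20725 - 3552 = 17173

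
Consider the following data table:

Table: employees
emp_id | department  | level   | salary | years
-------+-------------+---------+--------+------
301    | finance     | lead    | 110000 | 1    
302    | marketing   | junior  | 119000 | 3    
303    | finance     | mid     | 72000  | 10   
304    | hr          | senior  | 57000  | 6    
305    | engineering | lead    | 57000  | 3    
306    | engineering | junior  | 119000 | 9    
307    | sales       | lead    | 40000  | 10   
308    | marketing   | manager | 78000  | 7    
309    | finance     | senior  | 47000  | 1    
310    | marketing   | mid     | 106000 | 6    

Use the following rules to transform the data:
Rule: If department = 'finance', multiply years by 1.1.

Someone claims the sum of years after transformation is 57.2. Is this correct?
Yes, the result is correct.

Step 1: Calculate the correct sum after transformation
Step 2: Apply multiplier 1.1 to records where department = 'finance'
Step 3: Correct result = 57.2
Step 4: Claimed result = 57.2
Step 5: 57.2 = 57.2 ✓
Conclusion: The claimed result is correct.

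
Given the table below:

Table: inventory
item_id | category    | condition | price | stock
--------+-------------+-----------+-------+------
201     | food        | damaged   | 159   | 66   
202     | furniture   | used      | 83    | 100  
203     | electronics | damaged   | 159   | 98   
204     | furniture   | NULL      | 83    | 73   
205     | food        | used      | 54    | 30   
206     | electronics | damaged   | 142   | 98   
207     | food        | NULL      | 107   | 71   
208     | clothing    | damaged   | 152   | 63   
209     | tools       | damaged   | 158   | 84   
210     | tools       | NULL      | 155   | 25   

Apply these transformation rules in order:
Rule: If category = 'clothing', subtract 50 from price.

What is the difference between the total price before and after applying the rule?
50

Step 1: Original sum of price = 1252
Step 2: 1 records have category = 'clothing'
Step 3: Each affected record changes by -50
Step 4: Total change = 1 × -50 = -50
Step 5: New sum = 1252 + -50 = 1202
Step 6: Difference = |1202 - 1252| = 50
        (Sum decreased by 50)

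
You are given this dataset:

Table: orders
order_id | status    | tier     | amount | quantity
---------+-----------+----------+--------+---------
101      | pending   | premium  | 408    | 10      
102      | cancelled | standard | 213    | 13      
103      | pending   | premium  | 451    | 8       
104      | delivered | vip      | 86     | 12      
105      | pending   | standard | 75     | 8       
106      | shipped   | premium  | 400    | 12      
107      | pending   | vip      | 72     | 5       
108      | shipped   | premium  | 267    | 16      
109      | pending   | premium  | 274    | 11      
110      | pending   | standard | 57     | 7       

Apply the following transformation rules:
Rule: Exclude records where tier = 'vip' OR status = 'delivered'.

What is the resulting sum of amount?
2145

Step 1: Find records where tier = 'vip' OR status = 'delivered'
Step 2: 2 records match, summing to 158
Step 3: Original sum: 2303
Step 4: Remaining sum = 2303 - 158 = 2145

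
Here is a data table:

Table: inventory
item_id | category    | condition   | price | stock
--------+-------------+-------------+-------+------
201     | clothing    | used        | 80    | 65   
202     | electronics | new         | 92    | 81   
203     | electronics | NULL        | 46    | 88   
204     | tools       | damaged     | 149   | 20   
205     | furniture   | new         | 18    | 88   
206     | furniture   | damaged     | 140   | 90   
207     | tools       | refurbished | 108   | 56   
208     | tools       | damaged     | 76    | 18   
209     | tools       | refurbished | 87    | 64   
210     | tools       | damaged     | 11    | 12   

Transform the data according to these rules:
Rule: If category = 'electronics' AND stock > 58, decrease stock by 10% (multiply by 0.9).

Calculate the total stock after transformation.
565.1

Step 1: Find records where category = 'electronics' AND stock > 58
Step 2: 2 records match, summing to 169
Step 3: After multiplier: 169 × 0.9 = 152.1
Step 4: Unaffected records sum: 413
Step 5: Final sum = 152.1 + 413 = 565.1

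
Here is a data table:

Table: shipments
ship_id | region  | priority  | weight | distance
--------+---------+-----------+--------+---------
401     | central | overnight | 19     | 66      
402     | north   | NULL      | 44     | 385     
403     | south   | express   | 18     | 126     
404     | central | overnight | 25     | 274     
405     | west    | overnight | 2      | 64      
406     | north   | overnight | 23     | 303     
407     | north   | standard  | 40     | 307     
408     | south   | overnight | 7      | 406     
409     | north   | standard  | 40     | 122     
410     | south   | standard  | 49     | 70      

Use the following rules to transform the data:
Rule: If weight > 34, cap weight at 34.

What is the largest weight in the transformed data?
34

Step 1: Original maximum weight = 49
Step 2: Apply cap at 34
Step 3: 4 records had weight > 34 and were capped
Step 4: Maximum after transformation = 34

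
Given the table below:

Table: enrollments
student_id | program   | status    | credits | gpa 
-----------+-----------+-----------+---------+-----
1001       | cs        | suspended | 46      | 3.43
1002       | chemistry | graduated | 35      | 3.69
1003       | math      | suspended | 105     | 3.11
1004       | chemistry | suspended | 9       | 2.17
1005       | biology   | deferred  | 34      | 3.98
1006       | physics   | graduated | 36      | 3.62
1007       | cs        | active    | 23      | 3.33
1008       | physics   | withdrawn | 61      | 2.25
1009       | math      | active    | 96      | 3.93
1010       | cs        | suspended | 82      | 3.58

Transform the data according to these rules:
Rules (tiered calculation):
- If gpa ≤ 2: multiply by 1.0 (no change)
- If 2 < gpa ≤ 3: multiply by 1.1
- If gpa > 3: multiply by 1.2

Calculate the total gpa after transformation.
39.27

Step 1: Tier 1 (gpa ≤ 2): 0 records, sum = 0 × 1.0 = 0.0
Step 2: Tier 2 (2 < gpa ≤ 3): 2 records, sum = 4.42 × 1.1 = 4.86
Step 3: Tier 3 (gpa > 3): 8 records, sum = 28.67 × 1.2 = 34.4
Step 4: Final sum = 0.0 + 4.86 + 34.4 = 39.27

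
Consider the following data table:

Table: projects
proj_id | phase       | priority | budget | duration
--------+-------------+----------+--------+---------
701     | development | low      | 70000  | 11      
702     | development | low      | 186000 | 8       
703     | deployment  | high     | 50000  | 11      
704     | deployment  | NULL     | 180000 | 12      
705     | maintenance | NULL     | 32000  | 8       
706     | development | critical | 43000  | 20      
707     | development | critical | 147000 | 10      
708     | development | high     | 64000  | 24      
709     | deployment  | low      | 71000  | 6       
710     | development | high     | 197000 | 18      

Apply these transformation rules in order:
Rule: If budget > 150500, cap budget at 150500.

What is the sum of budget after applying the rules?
928500

Step 1: 3 records have budget > 150500
Step 2: These records originally summed to 563000
Step 3: After capping: 3 × 150500 = 451500
Step 4: Unaffected records sum: 477000
Step 5: Final sum = 451500 + 477000 = 928500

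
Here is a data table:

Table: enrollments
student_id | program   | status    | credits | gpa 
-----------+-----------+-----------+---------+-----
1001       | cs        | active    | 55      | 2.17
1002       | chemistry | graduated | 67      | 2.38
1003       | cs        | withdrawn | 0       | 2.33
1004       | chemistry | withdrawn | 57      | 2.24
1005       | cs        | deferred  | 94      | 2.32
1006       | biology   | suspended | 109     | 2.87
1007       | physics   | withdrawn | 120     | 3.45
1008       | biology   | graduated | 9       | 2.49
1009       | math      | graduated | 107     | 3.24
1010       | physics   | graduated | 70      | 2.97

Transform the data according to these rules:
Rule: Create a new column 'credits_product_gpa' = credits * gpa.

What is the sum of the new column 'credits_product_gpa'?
1928.39

Step 1: For each record, compute credits * gpa
Example calculations:
  55 * 2.17 = 119.35
  67 * 2.38 = 159.46
  0 * 2.33 = 0.0
  ...
Step 2: Sum all derived values
Step 3: Total = 1928.39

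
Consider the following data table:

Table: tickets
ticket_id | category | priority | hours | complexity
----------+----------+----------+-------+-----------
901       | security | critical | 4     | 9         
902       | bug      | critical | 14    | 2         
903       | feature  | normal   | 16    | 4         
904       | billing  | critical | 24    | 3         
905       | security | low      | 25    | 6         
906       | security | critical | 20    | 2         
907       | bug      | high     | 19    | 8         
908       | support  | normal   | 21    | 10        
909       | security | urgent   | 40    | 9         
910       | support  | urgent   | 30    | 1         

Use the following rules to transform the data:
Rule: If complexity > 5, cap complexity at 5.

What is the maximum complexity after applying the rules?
5

Step 1: Original maximum complexity = 10
Step 2: Apply cap at 5
Step 3: 5 records had complexity > 5 and were capped
Step 4: Maximum after transformation = 5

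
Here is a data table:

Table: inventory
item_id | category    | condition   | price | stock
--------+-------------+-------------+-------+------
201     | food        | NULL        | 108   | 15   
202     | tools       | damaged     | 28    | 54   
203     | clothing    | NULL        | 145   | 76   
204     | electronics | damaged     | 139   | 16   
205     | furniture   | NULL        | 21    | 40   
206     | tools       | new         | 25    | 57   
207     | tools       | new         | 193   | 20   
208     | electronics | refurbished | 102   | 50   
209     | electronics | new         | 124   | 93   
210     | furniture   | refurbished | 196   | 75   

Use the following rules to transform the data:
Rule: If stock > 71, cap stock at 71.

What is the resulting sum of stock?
465

Step 1: 3 records have stock > 71
Step 2: These records originally summed to 244
Step 3: After capping: 3 × 71 = 213
Step 4: Unaffected records sum: 252
Step 5: Final sum = 213 + 252 = 465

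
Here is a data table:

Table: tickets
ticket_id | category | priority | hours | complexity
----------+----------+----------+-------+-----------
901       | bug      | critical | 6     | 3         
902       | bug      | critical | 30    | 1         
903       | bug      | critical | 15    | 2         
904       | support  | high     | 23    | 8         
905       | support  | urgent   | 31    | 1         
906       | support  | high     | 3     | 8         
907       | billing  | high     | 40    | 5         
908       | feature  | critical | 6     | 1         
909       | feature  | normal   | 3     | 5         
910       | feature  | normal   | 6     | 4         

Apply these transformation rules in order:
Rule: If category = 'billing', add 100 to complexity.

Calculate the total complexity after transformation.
138

Step 1: Count records where category = 'billing': 1
Step 2: Total bonus added: 1 × 100 = 100
Step 3: Original sum of complexity: 38
Step 4: Final sum = 38 + 100 = 138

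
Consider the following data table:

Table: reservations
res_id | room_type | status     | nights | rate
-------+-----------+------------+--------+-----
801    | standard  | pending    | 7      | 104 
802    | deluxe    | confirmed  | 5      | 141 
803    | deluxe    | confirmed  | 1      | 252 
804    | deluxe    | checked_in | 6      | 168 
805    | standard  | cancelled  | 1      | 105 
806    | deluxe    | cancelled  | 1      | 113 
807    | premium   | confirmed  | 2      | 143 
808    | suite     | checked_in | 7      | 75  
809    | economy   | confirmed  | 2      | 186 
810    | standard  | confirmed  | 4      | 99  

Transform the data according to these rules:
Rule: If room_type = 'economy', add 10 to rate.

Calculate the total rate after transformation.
1396

Step 1: Count records where room_type = 'economy': 1
Step 2: Total bonus added: 1 × 10 = 10
Step 3: Original sum of rate: 1386
Step 4: Final sum = 1386 + 10 = 1396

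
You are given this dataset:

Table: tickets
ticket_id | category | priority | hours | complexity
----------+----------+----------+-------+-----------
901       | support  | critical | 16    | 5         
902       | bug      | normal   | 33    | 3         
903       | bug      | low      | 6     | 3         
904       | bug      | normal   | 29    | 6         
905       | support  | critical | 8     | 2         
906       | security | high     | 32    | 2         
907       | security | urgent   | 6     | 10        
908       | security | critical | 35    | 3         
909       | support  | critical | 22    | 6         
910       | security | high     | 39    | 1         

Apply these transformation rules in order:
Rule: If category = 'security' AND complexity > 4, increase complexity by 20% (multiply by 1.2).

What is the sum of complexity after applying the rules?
43.0

Step 1: Find records where category = 'security' AND complexity > 4
Step 2: 1 records match, summing to 10
Step 3: After multiplier: 10 × 1.2 = 12.0
Step 4: Unaffected records sum: 31
Step 5: Final sum = 12.0 + 31 = 43.0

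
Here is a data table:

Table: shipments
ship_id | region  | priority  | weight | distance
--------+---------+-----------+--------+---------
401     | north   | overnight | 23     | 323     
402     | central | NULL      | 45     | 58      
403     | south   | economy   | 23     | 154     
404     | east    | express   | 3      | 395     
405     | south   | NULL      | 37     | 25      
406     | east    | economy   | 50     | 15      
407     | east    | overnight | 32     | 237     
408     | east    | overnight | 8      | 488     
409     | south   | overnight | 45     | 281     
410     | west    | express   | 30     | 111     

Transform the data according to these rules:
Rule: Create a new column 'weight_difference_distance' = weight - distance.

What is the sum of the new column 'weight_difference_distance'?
-1791

Step 1: For each record, compute weight - distance
Example calculations:
  23 - 323 = -300
  45 - 58 = -13
  23 - 154 = -131
  ...
Step 2: Sum all derived values
Step 3: Total = -1791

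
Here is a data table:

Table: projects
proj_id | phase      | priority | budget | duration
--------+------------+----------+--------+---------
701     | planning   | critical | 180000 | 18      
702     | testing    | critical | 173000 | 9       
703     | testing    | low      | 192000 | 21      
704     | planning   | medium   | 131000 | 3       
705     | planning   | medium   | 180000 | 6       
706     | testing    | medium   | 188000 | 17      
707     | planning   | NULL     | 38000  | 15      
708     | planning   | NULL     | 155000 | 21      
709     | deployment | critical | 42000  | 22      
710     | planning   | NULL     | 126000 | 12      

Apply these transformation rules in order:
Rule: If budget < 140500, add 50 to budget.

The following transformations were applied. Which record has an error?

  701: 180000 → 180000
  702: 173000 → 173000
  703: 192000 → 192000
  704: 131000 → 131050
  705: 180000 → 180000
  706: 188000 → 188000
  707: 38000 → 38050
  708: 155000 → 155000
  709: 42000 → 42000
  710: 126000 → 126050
Record 709 has an error. The correct transformed value should be 42050, not 42000.

Step 1: Check each record against the rule
Step 2: Record 709 has budget = 42000
Step 3: Since 42000 < 140500, the bonus should have been applied
Step 4: Correct value = 42050, but claimed value = 42000
Conclusion: Record 709 has the error.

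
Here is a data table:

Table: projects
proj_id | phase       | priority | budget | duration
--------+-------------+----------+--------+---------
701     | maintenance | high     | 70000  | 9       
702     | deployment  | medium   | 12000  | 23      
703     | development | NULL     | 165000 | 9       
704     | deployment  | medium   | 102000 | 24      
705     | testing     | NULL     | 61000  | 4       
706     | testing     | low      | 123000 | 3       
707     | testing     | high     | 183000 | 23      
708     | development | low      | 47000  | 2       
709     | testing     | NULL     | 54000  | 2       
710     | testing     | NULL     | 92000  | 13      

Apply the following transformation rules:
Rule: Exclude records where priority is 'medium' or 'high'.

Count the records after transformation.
6

Step 1: Count records to exclude
  - 2 (medium) + 2 (high) = 4 records
Step 2: Total records: 10
Step 3: Remaining = 10 - 4 = 6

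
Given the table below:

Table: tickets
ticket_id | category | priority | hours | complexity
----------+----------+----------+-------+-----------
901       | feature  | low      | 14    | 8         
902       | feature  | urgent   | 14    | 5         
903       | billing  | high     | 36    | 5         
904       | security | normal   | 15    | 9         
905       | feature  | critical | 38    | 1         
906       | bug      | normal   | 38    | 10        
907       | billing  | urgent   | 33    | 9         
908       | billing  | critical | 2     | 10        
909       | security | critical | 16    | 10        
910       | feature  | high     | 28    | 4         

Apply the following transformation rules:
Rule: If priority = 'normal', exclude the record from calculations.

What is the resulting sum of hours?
181

Step 1: Identify records where priority = 'normal'
Step 2: The excluded records sum to 53
Step 3: Original total hours = 234
Step 4: Remaining total = 234 - 53 = 181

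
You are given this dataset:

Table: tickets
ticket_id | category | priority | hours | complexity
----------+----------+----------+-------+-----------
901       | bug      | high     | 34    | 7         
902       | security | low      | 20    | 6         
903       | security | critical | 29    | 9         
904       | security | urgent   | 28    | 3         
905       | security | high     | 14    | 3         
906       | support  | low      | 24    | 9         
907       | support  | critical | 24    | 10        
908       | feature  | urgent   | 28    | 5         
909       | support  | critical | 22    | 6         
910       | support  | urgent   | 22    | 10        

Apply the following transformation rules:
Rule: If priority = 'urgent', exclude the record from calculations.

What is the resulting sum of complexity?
50

Step 1: Identify records where priority = 'urgent'
Step 2: The excluded records sum to 18
Step 3: Original total complexity = 68
Step 4: Remaining total = 68 - 18 = 50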